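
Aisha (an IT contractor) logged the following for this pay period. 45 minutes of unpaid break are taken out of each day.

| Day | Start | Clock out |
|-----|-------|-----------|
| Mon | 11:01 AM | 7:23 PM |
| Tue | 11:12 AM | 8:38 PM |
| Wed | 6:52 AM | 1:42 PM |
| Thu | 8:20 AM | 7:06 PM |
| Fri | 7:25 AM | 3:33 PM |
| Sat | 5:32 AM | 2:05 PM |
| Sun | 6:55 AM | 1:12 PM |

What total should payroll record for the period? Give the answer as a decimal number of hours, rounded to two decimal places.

53.12 hours

Mon: 11:01 AM–7:23 PM = 8 h 22 min; less 45 min break → 7 h 37 min
Tue: 11:12 AM–8:38 PM = 9 h 26 min; less 45 min break → 8 h 41 min
Wed: 6:52 AM–1:42 PM = 6 h 50 min; less 45 min break → 6 h 5 min
Thu: 8:20 AM–7:06 PM = 10 h 46 min; less 45 min break → 10 h 1 min
Fri: 7:25 AM–3:33 PM = 8 h 8 min; less 45 min break → 7 h 23 min
Sat: 5:32 AM–2:05 PM = 8 h 33 min; less 45 min break → 7 h 48 min
Sun: 6:55 AM–1:12 PM = 6 h 17 min; less 45 min break → 5 h 32 min
Total: 7 h 37 min + 8 h 41 min + 6 h 5 min + 10 h 1 min + 7 h 23 min + 7 h 48 min + 5 h 32 min = 53 h 7 min.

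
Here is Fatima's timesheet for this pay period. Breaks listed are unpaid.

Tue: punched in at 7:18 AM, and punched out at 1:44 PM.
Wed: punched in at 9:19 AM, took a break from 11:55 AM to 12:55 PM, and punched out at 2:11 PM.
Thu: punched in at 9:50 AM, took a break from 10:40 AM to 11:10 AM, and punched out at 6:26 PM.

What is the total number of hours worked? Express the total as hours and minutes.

Tue: 7:18 AM–1:44 PM = 6 h 26 min
Wed: 9:19 AM–2:11 PM = 4 h 52 min; less 60 min break → 3 h 52 min
Thu: 9:50 AM–6:26 PM = 8 h 36 min; less 30 min break → 8 h 6 min
Total: 6 h 26 min + 3 h 52 min + 8 h 6 min = 18 h 24 min.

18 h 24 min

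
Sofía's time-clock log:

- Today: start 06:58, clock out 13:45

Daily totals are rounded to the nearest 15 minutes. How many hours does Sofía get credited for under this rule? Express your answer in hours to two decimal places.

6.75 hours

Today: 06:58–13:45 = 6 h 47 min → rounds to 6 h 45 min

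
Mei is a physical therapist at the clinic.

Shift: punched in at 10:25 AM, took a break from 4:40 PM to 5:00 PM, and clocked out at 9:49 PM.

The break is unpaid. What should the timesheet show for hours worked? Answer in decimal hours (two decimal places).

11.07 hours

Shift: 10:25 AM–9:49 PM = 11 h 24 min; less 20 min break → 11 h 4 min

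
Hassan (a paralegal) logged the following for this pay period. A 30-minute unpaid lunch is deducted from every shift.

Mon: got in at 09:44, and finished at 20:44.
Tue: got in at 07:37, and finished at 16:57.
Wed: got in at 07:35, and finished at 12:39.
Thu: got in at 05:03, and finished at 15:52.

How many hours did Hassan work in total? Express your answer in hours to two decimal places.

34.22 hours

Mon: 09:44–20:44 = 11 h 0 min; less 30 min break → 10 h 30 min
Tue: 07:37–16:57 = 9 h 20 min; less 30 min break → 8 h 50 min
Wed: 07:35–12:39 = 5 h 4 min; less 30 min break → 4 h 34 min
Thu: 05:03–15:52 = 10 h 49 min; less 30 min break → 10 h 19 min
Total: 10 h 30 min + 8 h 50 min + 4 h 34 min + 10 h 19 min = 34 h 13 min.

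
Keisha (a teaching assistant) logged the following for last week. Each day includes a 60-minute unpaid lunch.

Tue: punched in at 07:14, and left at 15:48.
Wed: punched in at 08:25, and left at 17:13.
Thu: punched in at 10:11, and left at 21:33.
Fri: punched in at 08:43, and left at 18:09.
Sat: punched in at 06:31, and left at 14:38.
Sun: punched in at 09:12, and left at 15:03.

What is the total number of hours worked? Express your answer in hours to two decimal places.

Tue: 07:14–15:48 = 8 h 34 min; less 60 min break → 7 h 34 min
Wed: 08:25–17:13 = 8 h 48 min; less 60 min break → 7 h 48 min
Thu: 10:11–21:33 = 11 h 22 min; less 60 min break → 10 h 22 min
Fri: 08:43–18:09 = 9 h 26 min; less 60 min break → 8 h 26 min
Sat: 06:31–14:38 = 8 h 7 min; less 60 min break → 7 h 7 min
Sun: 09:12–15:03 = 5 h 51 min; less 60 min break → 4 h 51 min
Total: 7 h 34 min + 7 h 48 min + 10 h 22 min + 8 h 26 min + 7 h 7 min + 4 h 51 min = 46 h 8 min.

46.13 hours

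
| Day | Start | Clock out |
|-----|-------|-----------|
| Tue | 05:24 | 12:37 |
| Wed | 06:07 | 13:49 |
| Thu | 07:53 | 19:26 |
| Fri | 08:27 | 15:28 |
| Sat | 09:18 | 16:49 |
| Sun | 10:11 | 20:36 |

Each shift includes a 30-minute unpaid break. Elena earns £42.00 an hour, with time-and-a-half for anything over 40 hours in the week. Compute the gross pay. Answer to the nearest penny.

£2210.25

Tue: 05:24–12:37 = 7 h 13 min; less 30 min break → 6 h 43 min
Wed: 06:07–13:49 = 7 h 42 min; less 30 min break → 7 h 12 min
Thu: 07:53–19:26 = 11 h 33 min; less 30 min break → 11 h 3 min
Fri: 08:27–15:28 = 7 h 1 min; less 30 min break → 6 h 31 min
Sat: 09:18–16:49 = 7 h 31 min; less 30 min break → 7 h 1 min
Sun: 10:11–20:36 = 10 h 25 min; less 30 min break → 9 h 55 min
Total worked: 48 h 25 min = 2905 min.
Regular 40 h 0 min = 2400 min at £42.00/h; overtime 8 h 25 min = 505 min at £63.00/h.
Pay = (2400 × £42.00 + 505 × £63.00) ÷ 60 = £2210.25.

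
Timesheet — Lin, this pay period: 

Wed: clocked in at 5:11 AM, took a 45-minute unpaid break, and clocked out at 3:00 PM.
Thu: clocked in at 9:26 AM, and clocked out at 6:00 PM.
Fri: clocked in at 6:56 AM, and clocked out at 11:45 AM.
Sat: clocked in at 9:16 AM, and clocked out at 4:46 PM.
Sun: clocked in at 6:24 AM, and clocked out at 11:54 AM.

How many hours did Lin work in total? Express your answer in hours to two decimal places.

35.45 hours

Wed: 5:11 AM–3:00 PM = 9 h 49 min; less 45 min break → 9 h 4 min
Thu: 9:26 AM–6:00 PM = 8 h 34 min
Fri: 6:56 AM–11:45 AM = 4 h 49 min
Sat: 9:16 AM–4:46 PM = 7 h 30 min
Sun: 6:24 AM–11:54 AM = 5 h 30 min
Total: 9 h 4 min + 8 h 34 min + 4 h 49 min + 7 h 30 min + 5 h 30 min = 35 h 27 min.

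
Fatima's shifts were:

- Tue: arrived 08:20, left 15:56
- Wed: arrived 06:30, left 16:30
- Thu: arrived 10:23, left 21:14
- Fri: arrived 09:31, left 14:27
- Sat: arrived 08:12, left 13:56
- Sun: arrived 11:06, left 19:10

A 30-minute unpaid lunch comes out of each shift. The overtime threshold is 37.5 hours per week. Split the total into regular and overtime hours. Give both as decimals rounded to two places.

Tue: 08:20–15:56 = 7 h 36 min; less 30 min break → 7 h 6 min
Wed: 06:30–16:30 = 10 h 0 min; less 30 min break → 9 h 30 min
Thu: 10:23–21:14 = 10 h 51 min; less 30 min break → 10 h 21 min
Fri: 09:31–14:27 = 4 h 56 min; less 30 min break → 4 h 26 min
Sat: 08:12–13:56 = 5 h 44 min; less 30 min break → 5 h 14 min
Sun: 11:06–19:10 = 8 h 4 min; less 30 min break → 7 h 34 min
Total worked: 44 h 11 min = 44.18 h.
Threshold 37.5 h → overtime 6 h 41 min, regular 37 h 30 min.

Regular 37.50 hours, overtime 6.68 hours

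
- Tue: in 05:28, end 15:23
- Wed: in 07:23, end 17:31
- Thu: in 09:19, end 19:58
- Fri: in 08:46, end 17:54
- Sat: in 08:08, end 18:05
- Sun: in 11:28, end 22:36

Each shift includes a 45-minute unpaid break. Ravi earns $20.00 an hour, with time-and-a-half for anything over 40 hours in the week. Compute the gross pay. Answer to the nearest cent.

Tue: 05:28–15:23 = 9 h 55 min; less 45 min break → 9 h 10 min
Wed: 07:23–17:31 = 10 h 8 min; less 45 min break → 9 h 23 min
Thu: 09:19–19:58 = 10 h 39 min; less 45 min break → 9 h 54 min
Fri: 08:46–17:54 = 9 h 8 min; less 45 min break → 8 h 23 min
Sat: 08:08–18:05 = 9 h 57 min; less 45 min break → 9 h 12 min
Sun: 11:28–22:36 = 11 h 8 min; less 45 min break → 10 h 23 min
Total worked: 56 h 25 min = 3385 min.
Regular 40 h 0 min = 2400 min at $20.00/h; overtime 16 h 25 min = 985 min at $30.00/h.
Pay = (2400 × $20.00 + 985 × $30.00) ÷ 60 = $1292.50.

$1292.50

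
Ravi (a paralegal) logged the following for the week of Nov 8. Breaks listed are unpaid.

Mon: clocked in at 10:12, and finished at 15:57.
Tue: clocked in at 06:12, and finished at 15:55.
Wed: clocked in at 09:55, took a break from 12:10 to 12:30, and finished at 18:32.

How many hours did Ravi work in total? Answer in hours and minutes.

Mon: 10:12–15:57 = 5 h 45 min
Tue: 06:12–15:55 = 9 h 43 min
Wed: 09:55–18:32 = 8 h 37 min; less 20 min break → 8 h 17 min
Total: 5 h 45 min + 9 h 43 min + 8 h 17 min = 23 h 45 min.

23 h 45 min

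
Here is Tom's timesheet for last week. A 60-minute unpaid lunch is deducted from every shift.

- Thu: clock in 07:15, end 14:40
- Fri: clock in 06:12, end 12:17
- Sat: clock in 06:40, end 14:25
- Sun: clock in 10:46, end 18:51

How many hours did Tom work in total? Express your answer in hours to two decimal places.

25.33 hours

Thu: 07:15–14:40 = 7 h 25 min; less 60 min break → 6 h 25 min
Fri: 06:12–12:17 = 6 h 5 min; less 60 min break → 5 h 5 min
Sat: 06:40–14:25 = 7 h 45 min; less 60 min break → 6 h 45 min
Sun: 10:46–18:51 = 8 h 5 min; less 60 min break → 7 h 5 min
Total: 6 h 25 min + 5 h 5 min + 6 h 45 min + 7 h 5 min = 25 h 20 min.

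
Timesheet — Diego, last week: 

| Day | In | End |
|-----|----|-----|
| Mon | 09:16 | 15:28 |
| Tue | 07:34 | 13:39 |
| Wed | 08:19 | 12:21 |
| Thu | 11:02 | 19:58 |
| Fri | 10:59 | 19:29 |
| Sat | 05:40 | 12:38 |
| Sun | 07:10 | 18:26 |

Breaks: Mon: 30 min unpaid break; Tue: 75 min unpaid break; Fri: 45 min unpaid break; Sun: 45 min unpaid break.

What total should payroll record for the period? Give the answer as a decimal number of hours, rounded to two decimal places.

Mon: 09:16–15:28 = 6 h 12 min; less 30 min break → 5 h 42 min
Tue: 07:34–13:39 = 6 h 5 min; less 75 min break → 4 h 50 min
Wed: 08:19–12:21 = 4 h 2 min
Thu: 11:02–19:58 = 8 h 56 min
Fri: 10:59–19:29 = 8 h 30 min; less 45 min break → 7 h 45 min
Sat: 05:40–12:38 = 6 h 58 min
Sun: 07:10–18:26 = 11 h 16 min; less 45 min break → 10 h 31 min
Total: 5 h 42 min + 4 h 50 min + 4 h 2 min + 8 h 56 min + 7 h 45 min + 6 h 58 min + 10 h 31 min = 48 h 44 min.

48.73 hours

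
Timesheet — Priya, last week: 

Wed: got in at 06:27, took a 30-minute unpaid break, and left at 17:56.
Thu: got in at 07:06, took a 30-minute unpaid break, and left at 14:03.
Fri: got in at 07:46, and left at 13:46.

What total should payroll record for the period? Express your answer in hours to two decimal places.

23.43 hours

Wed: 06:27–17:56 = 11 h 29 min; less 30 min break → 10 h 59 min
Thu: 07:06–14:03 = 6 h 57 min; less 30 min break → 6 h 27 min
Fri: 07:46–13:46 = 6 h 0 min
Total: 10 h 59 min + 6 h 27 min + 6 h 0 min = 23 h 26 min.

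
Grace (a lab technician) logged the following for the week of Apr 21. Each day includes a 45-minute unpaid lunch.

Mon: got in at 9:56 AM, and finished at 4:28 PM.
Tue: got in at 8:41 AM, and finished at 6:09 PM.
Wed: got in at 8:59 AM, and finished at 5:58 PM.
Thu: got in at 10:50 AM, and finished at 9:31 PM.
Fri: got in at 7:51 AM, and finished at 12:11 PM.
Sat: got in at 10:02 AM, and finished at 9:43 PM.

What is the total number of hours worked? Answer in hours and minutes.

Mon: 9:56 AM–4:28 PM = 6 h 32 min; less 45 min break → 5 h 47 min
Tue: 8:41 AM–6:09 PM = 9 h 28 min; less 45 min break → 8 h 43 min
Wed: 8:59 AM–5:58 PM = 8 h 59 min; less 45 min break → 8 h 14 min
Thu: 10:50 AM–9:31 PM = 10 h 41 min; less 45 min break → 9 h 56 min
Fri: 7:51 AM–12:11 PM = 4 h 20 min; less 45 min break → 3 h 35 min
Sat: 10:02 AM–9:43 PM = 11 h 41 min; less 45 min break → 10 h 56 min
Total: 5 h 47 min + 8 h 43 min + 8 h 14 min + 9 h 56 min + 3 h 35 min + 10 h 56 min = 47 h 11 min.

47 h 11 min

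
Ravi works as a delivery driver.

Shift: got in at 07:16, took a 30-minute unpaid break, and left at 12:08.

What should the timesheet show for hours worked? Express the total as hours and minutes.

Shift: 07:16–12:08 = 4 h 52 min; less 30 min break → 4 h 22 min

4 h 22 min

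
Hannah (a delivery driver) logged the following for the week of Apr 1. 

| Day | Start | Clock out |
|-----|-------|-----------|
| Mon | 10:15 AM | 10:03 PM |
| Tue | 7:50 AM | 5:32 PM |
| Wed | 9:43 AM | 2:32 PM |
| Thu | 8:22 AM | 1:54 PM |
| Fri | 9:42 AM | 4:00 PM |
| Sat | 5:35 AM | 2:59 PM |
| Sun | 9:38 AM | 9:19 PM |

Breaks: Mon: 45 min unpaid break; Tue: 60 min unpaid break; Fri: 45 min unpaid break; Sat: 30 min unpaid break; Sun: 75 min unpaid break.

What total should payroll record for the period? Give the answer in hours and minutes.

54 h 59 min

Mon: 10:15 AM–10:03 PM = 11 h 48 min; less 45 min break → 11 h 3 min
Tue: 7:50 AM–5:32 PM = 9 h 42 min; less 60 min break → 8 h 42 min
Wed: 9:43 AM–2:32 PM = 4 h 49 min
Thu: 8:22 AM–1:54 PM = 5 h 32 min
Fri: 9:42 AM–4:00 PM = 6 h 18 min; less 45 min break → 5 h 33 min
Sat: 5:35 AM–2:59 PM = 9 h 24 min; less 30 min break → 8 h 54 min
Sun: 9:38 AM–9:19 PM = 11 h 41 min; less 75 min break → 10 h 26 min
Total: 11 h 3 min + 8 h 42 min + 4 h 49 min + 5 h 32 min + 5 h 33 min + 8 h 54 min + 10 h 26 min = 54 h 59 min.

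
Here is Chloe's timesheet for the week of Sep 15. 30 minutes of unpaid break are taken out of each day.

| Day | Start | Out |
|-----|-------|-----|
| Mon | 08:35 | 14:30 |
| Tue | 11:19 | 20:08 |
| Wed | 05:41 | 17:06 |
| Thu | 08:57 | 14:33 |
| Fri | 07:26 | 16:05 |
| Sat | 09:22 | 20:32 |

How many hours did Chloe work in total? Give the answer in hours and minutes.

Mon: 08:35–14:30 = 5 h 55 min; less 30 min break → 5 h 25 min
Tue: 11:19–20:08 = 8 h 49 min; less 30 min break → 8 h 19 min
Wed: 05:41–17:06 = 11 h 25 min; less 30 min break → 10 h 55 min
Thu: 08:57–14:33 = 5 h 36 min; less 30 min break → 5 h 6 min
Fri: 07:26–16:05 = 8 h 39 min; less 30 min break → 8 h 9 min
Sat: 09:22–20:32 = 11 h 10 min; less 30 min break → 10 h 40 min
Total: 5 h 25 min + 8 h 19 min + 10 h 55 min + 5 h 6 min + 8 h 9 min + 10 h 40 min = 48 h 34 min.

48 h 34 min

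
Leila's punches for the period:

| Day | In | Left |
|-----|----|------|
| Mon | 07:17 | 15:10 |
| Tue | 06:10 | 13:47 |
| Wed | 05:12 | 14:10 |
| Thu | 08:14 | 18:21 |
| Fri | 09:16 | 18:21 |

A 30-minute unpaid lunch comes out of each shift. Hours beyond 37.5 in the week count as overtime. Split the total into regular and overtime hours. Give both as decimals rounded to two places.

Regular 37.50 hours, overtime 3.67 hours

Mon: 07:17–15:10 = 7 h 53 min; less 30 min break → 7 h 23 min
Tue: 06:10–13:47 = 7 h 37 min; less 30 min break → 7 h 7 min
Wed: 05:12–14:10 = 8 h 58 min; less 30 min break → 8 h 28 min
Thu: 08:14–18:21 = 10 h 7 min; less 30 min break → 9 h 37 min
Fri: 09:16–18:21 = 9 h 5 min; less 30 min break → 8 h 35 min
Total worked: 41 h 10 min = 41.17 h.
Threshold 37.5 h → overtime 3 h 40 min, regular 37 h 30 min.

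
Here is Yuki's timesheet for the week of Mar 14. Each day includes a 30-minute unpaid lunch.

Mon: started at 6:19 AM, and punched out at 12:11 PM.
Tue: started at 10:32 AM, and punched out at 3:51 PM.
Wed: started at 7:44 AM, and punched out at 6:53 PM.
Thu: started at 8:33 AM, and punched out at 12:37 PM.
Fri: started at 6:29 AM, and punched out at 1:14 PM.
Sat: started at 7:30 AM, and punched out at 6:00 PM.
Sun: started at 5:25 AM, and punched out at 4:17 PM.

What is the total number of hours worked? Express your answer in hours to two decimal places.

51.02 hours

Mon: 6:19 AM–12:11 PM = 5 h 52 min; less 30 min break → 5 h 22 min
Tue: 10:32 AM–3:51 PM = 5 h 19 min; less 30 min break → 4 h 49 min
Wed: 7:44 AM–6:53 PM = 11 h 9 min; less 30 min break → 10 h 39 min
Thu: 8:33 AM–12:37 PM = 4 h 4 min; less 30 min break → 3 h 34 min
Fri: 6:29 AM–1:14 PM = 6 h 45 min; less 30 min break → 6 h 15 min
Sat: 7:30 AM–6:00 PM = 10 h 30 min; less 30 min break → 10 h 0 min
Sun: 5:25 AM–4:17 PM = 10 h 52 min; less 30 min break → 10 h 22 min
Total: 5 h 22 min + 4 h 49 min + 10 h 39 min + 3 h 34 min + 6 h 15 min + 10 h 0 min + 10 h 22 min = 51 h 1 min.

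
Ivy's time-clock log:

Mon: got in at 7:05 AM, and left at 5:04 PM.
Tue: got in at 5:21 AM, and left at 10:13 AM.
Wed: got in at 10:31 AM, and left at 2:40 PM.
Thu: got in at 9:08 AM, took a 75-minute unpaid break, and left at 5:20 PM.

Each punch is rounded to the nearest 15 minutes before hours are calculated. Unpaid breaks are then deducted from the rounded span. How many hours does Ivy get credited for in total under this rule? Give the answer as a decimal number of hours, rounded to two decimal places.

Mon: in 7:05 AM→7:00 AM, out 5:04 PM→5:00 PM; 10 h 0 min
Tue: in 5:21 AM→5:15 AM, out 10:13 AM→10:15 AM; 5 h 0 min
Wed: in 10:31 AM→10:30 AM, out 2:40 PM→2:45 PM; 4 h 15 min
Thu: in 9:08 AM→9:15 AM, out 5:20 PM→5:15 PM; 8 h 0 min − 75 min = 6 h 45 min
Total credited: 26 h 0 min.

26.00 hours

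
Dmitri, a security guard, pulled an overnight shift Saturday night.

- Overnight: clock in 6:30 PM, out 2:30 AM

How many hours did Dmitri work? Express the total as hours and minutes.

Overnight: 6:30 PM → midnight = 5 h 30 min; midnight → 2:30 AM = 2 h 30 min; span 8 h 0 min

8 h 0 min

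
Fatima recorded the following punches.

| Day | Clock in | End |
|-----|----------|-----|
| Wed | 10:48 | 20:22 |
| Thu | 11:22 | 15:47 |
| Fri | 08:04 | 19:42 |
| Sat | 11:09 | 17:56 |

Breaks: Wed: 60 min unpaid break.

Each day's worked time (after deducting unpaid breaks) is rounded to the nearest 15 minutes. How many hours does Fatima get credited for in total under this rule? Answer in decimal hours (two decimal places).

Wed: 10:48–20:22 = 9 h 34 min − 60 min = 8 h 34 min → rounds to 8 h 30 min
Thu: 11:22–15:47 = 4 h 25 min → rounds to 4 h 30 min
Fri: 08:04–19:42 = 11 h 38 min → rounds to 11 h 45 min
Sat: 11:09–17:56 = 6 h 47 min → rounds to 6 h 45 min
Total credited: 31 h 30 min.

31.50 hours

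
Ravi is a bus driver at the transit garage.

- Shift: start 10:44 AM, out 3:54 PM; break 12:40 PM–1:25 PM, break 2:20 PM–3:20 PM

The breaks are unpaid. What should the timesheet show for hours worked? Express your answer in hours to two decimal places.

3.42 hours

Shift: 10:44 AM–3:54 PM = 5 h 10 min; less 105 min break → 3 h 25 min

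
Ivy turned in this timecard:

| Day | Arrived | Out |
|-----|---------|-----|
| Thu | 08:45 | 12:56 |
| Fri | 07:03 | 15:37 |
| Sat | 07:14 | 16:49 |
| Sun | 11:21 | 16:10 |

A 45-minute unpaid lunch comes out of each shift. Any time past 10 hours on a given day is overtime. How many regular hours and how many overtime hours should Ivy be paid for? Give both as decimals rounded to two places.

Thu: 08:45–12:56 = 4 h 11 min; less 45 min break → 3 h 26 min
Fri: 07:03–15:37 = 8 h 34 min; less 45 min break → 7 h 49 min
Sat: 07:14–16:49 = 9 h 35 min; less 45 min break → 8 h 50 min
Sun: 11:21–16:10 = 4 h 49 min; less 45 min break → 4 h 4 min
Thu reg 3 h 26 min / OT 0 h 0 min; Fri reg 7 h 49 min / OT 0 h 0 min; Sat reg 8 h 50 min / OT 0 h 0 min; Sun reg 4 h 4 min / OT 0 h 0 min.
Totals: regular 24 h 9 min, overtime 0 h 0 min.

Regular 24.15 hours, overtime 0.00 hours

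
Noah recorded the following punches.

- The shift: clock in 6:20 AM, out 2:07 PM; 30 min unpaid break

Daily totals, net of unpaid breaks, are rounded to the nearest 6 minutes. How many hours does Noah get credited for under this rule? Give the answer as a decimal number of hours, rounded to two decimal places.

7.30 hours

The shift: 6:20 AM–2:07 PM = 7 h 47 min − 30 min = 7 h 17 min → rounds to 7 h 18 min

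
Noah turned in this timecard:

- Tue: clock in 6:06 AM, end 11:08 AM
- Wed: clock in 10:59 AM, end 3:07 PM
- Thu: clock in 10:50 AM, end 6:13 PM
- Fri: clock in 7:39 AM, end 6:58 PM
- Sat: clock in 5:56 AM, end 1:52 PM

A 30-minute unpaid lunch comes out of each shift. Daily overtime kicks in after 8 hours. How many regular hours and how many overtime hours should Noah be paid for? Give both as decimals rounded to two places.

Regular 30.48 hours, overtime 2.82 hours

Tue: 6:06 AM–11:08 AM = 5 h 2 min; less 30 min break → 4 h 32 min
Wed: 10:59 AM–3:07 PM = 4 h 8 min; less 30 min break → 3 h 38 min
Thu: 10:50 AM–6:13 PM = 7 h 23 min; less 30 min break → 6 h 53 min
Fri: 7:39 AM–6:58 PM = 11 h 19 min; less 30 min break → 10 h 49 min
Sat: 5:56 AM–1:52 PM = 7 h 56 min; less 30 min break → 7 h 26 min
Tue reg 4 h 32 min / OT 0 h 0 min; Wed reg 3 h 38 min / OT 0 h 0 min; Thu reg 6 h 53 min / OT 0 h 0 min; Fri reg 8 h 0 min / OT 2 h 49 min; Sat reg 7 h 26 min / OT 0 h 0 min.
Totals: regular 30 h 29 min, overtime 2 h 49 min.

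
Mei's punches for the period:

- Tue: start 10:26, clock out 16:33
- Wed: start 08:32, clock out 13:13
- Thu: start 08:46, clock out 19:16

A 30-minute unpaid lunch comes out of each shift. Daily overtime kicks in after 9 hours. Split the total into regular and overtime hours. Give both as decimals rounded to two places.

Tue: 10:26–16:33 = 6 h 7 min; less 30 min break → 5 h 37 min
Wed: 08:32–13:13 = 4 h 41 min; less 30 min break → 4 h 11 min
Thu: 08:46–19:16 = 10 h 30 min; less 30 min break → 10 h 0 min
Tue reg 5 h 37 min / OT 0 h 0 min; Wed reg 4 h 11 min / OT 0 h 0 min; Thu reg 9 h 0 min / OT 1 h 0 min.
Totals: regular 18 h 48 min, overtime 1 h 0 min.

Regular 18.80 hours, overtime 1.00 hours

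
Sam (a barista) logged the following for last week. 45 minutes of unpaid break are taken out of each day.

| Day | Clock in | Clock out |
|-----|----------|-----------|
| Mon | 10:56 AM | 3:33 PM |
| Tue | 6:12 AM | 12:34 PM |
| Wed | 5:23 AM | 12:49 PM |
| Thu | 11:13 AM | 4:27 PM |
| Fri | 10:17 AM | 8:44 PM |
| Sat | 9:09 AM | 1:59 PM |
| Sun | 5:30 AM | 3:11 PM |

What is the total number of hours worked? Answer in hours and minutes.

Mon: 10:56 AM–3:33 PM = 4 h 37 min; less 45 min break → 3 h 52 min
Tue: 6:12 AM–12:34 PM = 6 h 22 min; less 45 min break → 5 h 37 min
Wed: 5:23 AM–12:49 PM = 7 h 26 min; less 45 min break → 6 h 41 min
Thu: 11:13 AM–4:27 PM = 5 h 14 min; less 45 min break → 4 h 29 min
Fri: 10:17 AM–8:44 PM = 10 h 27 min; less 45 min break → 9 h 42 min
Sat: 9:09 AM–1:59 PM = 4 h 50 min; less 45 min break → 4 h 5 min
Sun: 5:30 AM–3:11 PM = 9 h 41 min; less 45 min break → 8 h 56 min
Total: 3 h 52 min + 5 h 37 min + 6 h 41 min + 4 h 29 min + 9 h 42 min + 4 h 5 min + 8 h 56 min = 43 h 22 min.

43 h 22 min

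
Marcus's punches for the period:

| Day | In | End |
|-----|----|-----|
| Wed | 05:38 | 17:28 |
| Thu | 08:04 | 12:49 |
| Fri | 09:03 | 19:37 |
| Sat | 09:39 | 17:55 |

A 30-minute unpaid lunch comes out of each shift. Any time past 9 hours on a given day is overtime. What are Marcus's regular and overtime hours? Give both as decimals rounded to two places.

Wed: 05:38–17:28 = 11 h 50 min; less 30 min break → 11 h 20 min
Thu: 08:04–12:49 = 4 h 45 min; less 30 min break → 4 h 15 min
Fri: 09:03–19:37 = 10 h 34 min; less 30 min break → 10 h 4 min
Sat: 09:39–17:55 = 8 h 16 min; less 30 min break → 7 h 46 min
Wed reg 9 h 0 min / OT 2 h 20 min; Thu reg 4 h 15 min / OT 0 h 0 min; Fri reg 9 h 0 min / OT 1 h 4 min; Sat reg 7 h 46 min / OT 0 h 0 min.
Totals: regular 30 h 1 min, overtime 3 h 24 min.

Regular 30.02 hours, overtime 3.40 hours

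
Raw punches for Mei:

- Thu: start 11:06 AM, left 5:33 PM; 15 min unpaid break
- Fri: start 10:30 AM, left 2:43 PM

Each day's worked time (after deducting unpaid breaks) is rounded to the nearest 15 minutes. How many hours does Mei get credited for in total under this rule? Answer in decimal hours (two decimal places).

Thu: 11:06 AM–5:33 PM = 6 h 27 min − 15 min = 6 h 12 min → rounds to 6 h 15 min
Fri: 10:30 AM–2:43 PM = 4 h 13 min → rounds to 4 h 15 min
Total credited: 10 h 30 min.

10.50 hours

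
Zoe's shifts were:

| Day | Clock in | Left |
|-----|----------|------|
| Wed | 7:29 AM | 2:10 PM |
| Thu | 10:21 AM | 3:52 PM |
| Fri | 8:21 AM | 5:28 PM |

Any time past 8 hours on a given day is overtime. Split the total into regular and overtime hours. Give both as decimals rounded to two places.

Wed: 7:29 AM–2:10 PM = 6 h 41 min
Thu: 10:21 AM–3:52 PM = 5 h 31 min
Fri: 8:21 AM–5:28 PM = 9 h 7 min
Wed reg 6 h 41 min / OT 0 h 0 min; Thu reg 5 h 31 min / OT 0 h 0 min; Fri reg 8 h 0 min / OT 1 h 7 min.
Totals: regular 20 h 12 min, overtime 1 h 7 min.

Regular 20.20 hours, overtime 1.12 hours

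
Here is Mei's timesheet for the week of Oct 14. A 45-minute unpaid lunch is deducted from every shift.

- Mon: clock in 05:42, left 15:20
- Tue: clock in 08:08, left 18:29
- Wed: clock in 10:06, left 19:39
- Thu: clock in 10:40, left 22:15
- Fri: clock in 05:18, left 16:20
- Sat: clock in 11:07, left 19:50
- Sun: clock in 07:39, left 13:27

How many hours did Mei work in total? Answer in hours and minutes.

Mon: 05:42–15:20 = 9 h 38 min; less 45 min break → 8 h 53 min
Tue: 08:08–18:29 = 10 h 21 min; less 45 min break → 9 h 36 min
Wed: 10:06–19:39 = 9 h 33 min; less 45 min break → 8 h 48 min
Thu: 10:40–22:15 = 11 h 35 min; less 45 min break → 10 h 50 min
Fri: 05:18–16:20 = 11 h 2 min; less 45 min break → 10 h 17 min
Sat: 11:07–19:50 = 8 h 43 min; less 45 min break → 7 h 58 min
Sun: 07:39–13:27 = 5 h 48 min; less 45 min break → 5 h 3 min
Total: 8 h 53 min + 9 h 36 min + 8 h 48 min + 10 h 50 min + 10 h 17 min + 7 h 58 min + 5 h 3 min = 61 h 25 min.

61 h 25 min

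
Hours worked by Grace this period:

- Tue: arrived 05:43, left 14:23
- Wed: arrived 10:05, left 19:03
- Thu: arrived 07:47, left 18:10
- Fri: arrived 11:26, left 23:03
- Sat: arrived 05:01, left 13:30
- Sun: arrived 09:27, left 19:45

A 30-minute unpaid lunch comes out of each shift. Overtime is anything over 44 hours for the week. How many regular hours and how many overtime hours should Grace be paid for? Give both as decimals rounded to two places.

Regular 44.00 hours, overtime 11.42 hours

Tue: 05:43–14:23 = 8 h 40 min; less 30 min break → 8 h 10 min
Wed: 10:05–19:03 = 8 h 58 min; less 30 min break → 8 h 28 min
Thu: 07:47–18:10 = 10 h 23 min; less 30 min break → 9 h 53 min
Fri: 11:26–23:03 = 11 h 37 min; less 30 min break → 11 h 7 min
Sat: 05:01–13:30 = 8 h 29 min; less 30 min break → 7 h 59 min
Sun: 09:27–19:45 = 10 h 18 min; less 30 min break → 9 h 48 min
Total worked: 55 h 25 min = 55.42 h.
Threshold 44 h → overtime 11 h 25 min, regular 44 h 0 min.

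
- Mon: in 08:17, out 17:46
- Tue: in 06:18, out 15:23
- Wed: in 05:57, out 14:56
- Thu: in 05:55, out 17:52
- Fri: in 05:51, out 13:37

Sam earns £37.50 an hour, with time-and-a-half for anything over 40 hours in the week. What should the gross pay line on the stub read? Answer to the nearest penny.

£1908.75

Mon: 08:17–17:46 = 9 h 29 min
Tue: 06:18–15:23 = 9 h 5 min
Wed: 05:57–14:56 = 8 h 59 min
Thu: 05:55–17:52 = 11 h 57 min
Fri: 05:51–13:37 = 7 h 46 min
Total worked: 47 h 16 min = 2836 min.
Regular 40 h 0 min = 2400 min at £37.50/h; overtime 7 h 16 min = 436 min at £56.25/h.
Pay = (2400 × £37.50 + 436 × £56.25) ÷ 60 = £1908.75.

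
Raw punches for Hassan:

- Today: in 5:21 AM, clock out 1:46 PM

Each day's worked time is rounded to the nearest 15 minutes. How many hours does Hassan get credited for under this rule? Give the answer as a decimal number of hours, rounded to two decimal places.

8.50 hours

Today: 5:21 AM–1:46 PM = 8 h 25 min → rounds to 8 h 30 min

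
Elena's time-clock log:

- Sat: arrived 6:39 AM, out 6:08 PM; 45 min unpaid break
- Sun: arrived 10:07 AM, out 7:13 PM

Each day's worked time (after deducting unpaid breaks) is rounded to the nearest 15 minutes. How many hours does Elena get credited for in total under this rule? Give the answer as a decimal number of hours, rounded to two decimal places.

Sat: 6:39 AM–6:08 PM = 11 h 29 min − 45 min = 10 h 44 min → rounds to 10 h 45 min
Sun: 10:07 AM–7:13 PM = 9 h 6 min → rounds to 9 h 0 min
Total credited: 19 h 45 min.

19.75 hours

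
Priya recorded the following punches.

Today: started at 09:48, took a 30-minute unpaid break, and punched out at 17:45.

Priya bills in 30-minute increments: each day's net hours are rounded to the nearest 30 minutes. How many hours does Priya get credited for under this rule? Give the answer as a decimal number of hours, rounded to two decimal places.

Today: 09:48–17:45 = 7 h 57 min − 30 min = 7 h 27 min → rounds to 7 h 30 min

7.50 hours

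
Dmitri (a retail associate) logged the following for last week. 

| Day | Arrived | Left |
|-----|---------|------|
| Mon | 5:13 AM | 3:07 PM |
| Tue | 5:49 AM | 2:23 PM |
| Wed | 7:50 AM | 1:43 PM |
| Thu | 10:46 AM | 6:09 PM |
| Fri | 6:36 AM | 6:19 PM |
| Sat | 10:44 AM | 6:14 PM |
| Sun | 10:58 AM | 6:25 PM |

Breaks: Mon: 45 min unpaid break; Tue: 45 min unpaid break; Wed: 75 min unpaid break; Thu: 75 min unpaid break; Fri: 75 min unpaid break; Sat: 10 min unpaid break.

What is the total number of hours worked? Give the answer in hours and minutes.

52 h 59 min

Mon: 5:13 AM–3:07 PM = 9 h 54 min; less 45 min break → 9 h 9 min
Tue: 5:49 AM–2:23 PM = 8 h 34 min; less 45 min break → 7 h 49 min
Wed: 7:50 AM–1:43 PM = 5 h 53 min; less 75 min break → 4 h 38 min
Thu: 10:46 AM–6:09 PM = 7 h 23 min; less 75 min break → 6 h 8 min
Fri: 6:36 AM–6:19 PM = 11 h 43 min; less 75 min break → 10 h 28 min
Sat: 10:44 AM–6:14 PM = 7 h 30 min; less 10 min break → 7 h 20 min
Sun: 10:58 AM–6:25 PM = 7 h 27 min
Total: 9 h 9 min + 7 h 49 min + 4 h 38 min + 6 h 8 min + 10 h 28 min + 7 h 20 min + 7 h 27 min = 52 h 59 min.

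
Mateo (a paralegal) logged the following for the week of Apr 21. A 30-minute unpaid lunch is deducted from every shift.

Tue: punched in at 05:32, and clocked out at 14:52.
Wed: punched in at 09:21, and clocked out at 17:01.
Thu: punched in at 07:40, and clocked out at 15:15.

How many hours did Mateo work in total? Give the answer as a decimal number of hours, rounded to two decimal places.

23.08 hours

Tue: 05:32–14:52 = 9 h 20 min; less 30 min break → 8 h 50 min
Wed: 09:21–17:01 = 7 h 40 min; less 30 min break → 7 h 10 min
Thu: 07:40–15:15 = 7 h 35 min; less 30 min break → 7 h 5 min
Total: 8 h 50 min + 7 h 10 min + 7 h 5 min = 23 h 5 min.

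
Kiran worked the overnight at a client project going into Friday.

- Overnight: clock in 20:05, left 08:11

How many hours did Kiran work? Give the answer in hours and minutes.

Overnight: 20:05 → midnight = 3 h 55 min; midnight → 08:11 = 8 h 11 min; span 12 h 6 min

12 h 6 min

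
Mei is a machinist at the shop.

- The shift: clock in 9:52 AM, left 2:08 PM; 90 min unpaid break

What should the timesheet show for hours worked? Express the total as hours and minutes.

2 h 46 min

The shift: 9:52 AM–2:08 PM = 4 h 16 min; less 90 min break → 2 h 46 min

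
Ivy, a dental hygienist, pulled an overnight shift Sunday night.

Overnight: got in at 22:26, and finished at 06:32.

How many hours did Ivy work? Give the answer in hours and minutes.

8 h 6 min

Overnight: 22:26 → midnight = 1 h 34 min; midnight → 06:32 = 6 h 32 min; span 8 h 6 min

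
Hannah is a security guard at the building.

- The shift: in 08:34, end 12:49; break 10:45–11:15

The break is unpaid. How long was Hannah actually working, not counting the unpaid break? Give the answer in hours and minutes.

3 h 45 min

The shift: 08:34–12:49 = 4 h 15 min; less 30 min break → 3 h 45 min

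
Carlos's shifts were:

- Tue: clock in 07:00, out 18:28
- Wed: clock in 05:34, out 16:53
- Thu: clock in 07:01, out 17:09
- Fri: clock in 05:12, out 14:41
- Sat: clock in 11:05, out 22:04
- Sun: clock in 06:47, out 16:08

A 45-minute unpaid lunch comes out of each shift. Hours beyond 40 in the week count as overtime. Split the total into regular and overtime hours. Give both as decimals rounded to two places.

Tue: 07:00–18:28 = 11 h 28 min; less 45 min break → 10 h 43 min
Wed: 05:34–16:53 = 11 h 19 min; less 45 min break → 10 h 34 min
Thu: 07:01–17:09 = 10 h 8 min; less 45 min break → 9 h 23 min
Fri: 05:12–14:41 = 9 h 29 min; less 45 min break → 8 h 44 min
Sat: 11:05–22:04 = 10 h 59 min; less 45 min break → 10 h 14 min
Sun: 06:47–16:08 = 9 h 21 min; less 45 min break → 8 h 36 min
Total worked: 58 h 14 min = 58.23 h.
Threshold 40 h → overtime 18 h 14 min, regular 40 h 0 min.

Regular 40.00 hours, overtime 18.23 hours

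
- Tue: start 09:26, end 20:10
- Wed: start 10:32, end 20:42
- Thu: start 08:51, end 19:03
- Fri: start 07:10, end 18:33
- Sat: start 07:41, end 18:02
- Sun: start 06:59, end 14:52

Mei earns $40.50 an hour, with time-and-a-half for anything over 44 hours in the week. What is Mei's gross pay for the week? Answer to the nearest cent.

Tue: 09:26–20:10 = 10 h 44 min
Wed: 10:32–20:42 = 10 h 10 min
Thu: 08:51–19:03 = 10 h 12 min
Fri: 07:10–18:33 = 11 h 23 min
Sat: 07:41–18:02 = 10 h 21 min
Sun: 06:59–14:52 = 7 h 53 min
Total worked: 60 h 43 min = 3643 min.
Regular 44 h 0 min = 2640 min at $40.50/h; overtime 16 h 43 min = 1003 min at $60.75/h.
Pay = (2640 × $40.50 + 1003 × $60.75) ÷ 60 = $2797.54.

$2797.54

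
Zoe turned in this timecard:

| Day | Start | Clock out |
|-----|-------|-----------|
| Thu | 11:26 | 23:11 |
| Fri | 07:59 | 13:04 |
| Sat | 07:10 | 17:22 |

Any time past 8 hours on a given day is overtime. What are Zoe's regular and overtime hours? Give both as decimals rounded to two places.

Regular 21.08 hours, overtime 5.95 hours

Thu: 11:26–23:11 = 11 h 45 min
Fri: 07:59–13:04 = 5 h 5 min
Sat: 07:10–17:22 = 10 h 12 min
Thu reg 8 h 0 min / OT 3 h 45 min; Fri reg 5 h 5 min / OT 0 h 0 min; Sat reg 8 h 0 min / OT 2 h 12 min.
Totals: regular 21 h 5 min, overtime 5 h 57 min.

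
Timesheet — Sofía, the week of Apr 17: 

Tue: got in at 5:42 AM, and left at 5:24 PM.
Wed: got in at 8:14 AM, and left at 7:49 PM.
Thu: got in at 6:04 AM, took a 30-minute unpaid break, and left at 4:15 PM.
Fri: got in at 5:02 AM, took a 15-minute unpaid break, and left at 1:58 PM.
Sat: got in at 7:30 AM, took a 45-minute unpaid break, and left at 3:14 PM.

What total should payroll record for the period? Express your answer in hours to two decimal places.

Tue: 5:42 AM–5:24 PM = 11 h 42 min
Wed: 8:14 AM–7:49 PM = 11 h 35 min
Thu: 6:04 AM–4:15 PM = 10 h 11 min; less 30 min break → 9 h 41 min
Fri: 5:02 AM–1:58 PM = 8 h 56 min; less 15 min break → 8 h 41 min
Sat: 7:30 AM–3:14 PM = 7 h 44 min; less 45 min break → 6 h 59 min
Total: 11 h 42 min + 11 h 35 min + 9 h 41 min + 8 h 41 min + 6 h 59 min = 48 h 38 min.

48.63 hours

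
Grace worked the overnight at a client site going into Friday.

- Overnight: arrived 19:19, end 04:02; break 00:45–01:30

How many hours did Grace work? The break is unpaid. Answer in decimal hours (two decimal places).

Overnight: 19:19 → midnight = 4 h 41 min; midnight → 04:02 = 4 h 2 min; span 8 h 43 min; less 45 min break → 7 h 58 min

7.97 hours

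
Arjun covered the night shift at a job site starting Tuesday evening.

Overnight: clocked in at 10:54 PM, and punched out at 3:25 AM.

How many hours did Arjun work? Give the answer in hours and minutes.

Overnight: 10:54 PM → midnight = 1 h 6 min; midnight → 3:25 AM = 3 h 25 min; span 4 h 31 min

4 h 31 min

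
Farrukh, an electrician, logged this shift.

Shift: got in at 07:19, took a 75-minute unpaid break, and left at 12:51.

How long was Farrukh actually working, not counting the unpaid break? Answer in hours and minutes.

Shift: 07:19–12:51 = 5 h 32 min; less 75 min break → 4 h 17 min

4 h 17 min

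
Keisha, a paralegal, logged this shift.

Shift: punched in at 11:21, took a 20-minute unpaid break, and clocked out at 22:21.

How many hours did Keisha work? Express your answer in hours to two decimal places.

Shift: 11:21–22:21 = 11 h 0 min; less 20 min break → 10 h 40 min

10.67 hours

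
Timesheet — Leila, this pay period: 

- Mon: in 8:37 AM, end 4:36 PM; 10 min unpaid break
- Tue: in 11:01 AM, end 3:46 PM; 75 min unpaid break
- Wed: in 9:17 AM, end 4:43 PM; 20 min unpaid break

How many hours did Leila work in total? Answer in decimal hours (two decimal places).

Mon: 8:37 AM–4:36 PM = 7 h 59 min; less 10 min break → 7 h 49 min
Tue: 11:01 AM–3:46 PM = 4 h 45 min; less 75 min break → 3 h 30 min
Wed: 9:17 AM–4:43 PM = 7 h 26 min; less 20 min break → 7 h 6 min
Total: 7 h 49 min + 3 h 30 min + 7 h 6 min = 18 h 25 min.

18.42 hours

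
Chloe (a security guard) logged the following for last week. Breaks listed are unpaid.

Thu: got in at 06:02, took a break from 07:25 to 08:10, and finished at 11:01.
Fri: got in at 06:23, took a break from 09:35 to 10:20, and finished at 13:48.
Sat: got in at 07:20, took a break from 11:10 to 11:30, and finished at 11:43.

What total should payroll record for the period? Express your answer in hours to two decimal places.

14.95 hours

Thu: 06:02–11:01 = 4 h 59 min; less 45 min break → 4 h 14 min
Fri: 06:23–13:48 = 7 h 25 min; less 45 min break → 6 h 40 min
Sat: 07:20–11:43 = 4 h 23 min; less 20 min break → 4 h 3 min
Total: 4 h 14 min + 6 h 40 min + 4 h 3 min = 14 h 57 min.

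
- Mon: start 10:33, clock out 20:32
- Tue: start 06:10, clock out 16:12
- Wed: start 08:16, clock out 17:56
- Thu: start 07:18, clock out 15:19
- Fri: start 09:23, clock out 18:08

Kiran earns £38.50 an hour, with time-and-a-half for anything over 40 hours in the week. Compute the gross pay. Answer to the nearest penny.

£1912.49

Mon: 10:33–20:32 = 9 h 59 min
Tue: 06:10–16:12 = 10 h 2 min
Wed: 08:16–17:56 = 9 h 40 min
Thu: 07:18–15:19 = 8 h 1 min
Fri: 09:23–18:08 = 8 h 45 min
Total worked: 46 h 27 min = 2787 min.
Regular 40 h 0 min = 2400 min at £38.50/h; overtime 6 h 27 min = 387 min at £57.75/h.
Pay = (2400 × £38.50 + 387 × £57.75) ÷ 60 = £1912.49.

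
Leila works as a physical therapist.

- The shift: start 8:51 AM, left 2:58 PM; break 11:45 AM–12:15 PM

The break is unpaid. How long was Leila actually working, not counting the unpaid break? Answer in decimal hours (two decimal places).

The shift: 8:51 AM–2:58 PM = 6 h 7 min; less 30 min break → 5 h 37 min

5.62 hours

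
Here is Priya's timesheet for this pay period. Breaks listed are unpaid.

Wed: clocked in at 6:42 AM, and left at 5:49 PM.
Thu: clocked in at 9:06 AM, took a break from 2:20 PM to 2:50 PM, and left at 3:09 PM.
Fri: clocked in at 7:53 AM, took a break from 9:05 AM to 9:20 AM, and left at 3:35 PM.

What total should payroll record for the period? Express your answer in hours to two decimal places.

Wed: 6:42 AM–5:49 PM = 11 h 7 min
Thu: 9:06 AM–3:09 PM = 6 h 3 min; less 30 min break → 5 h 33 min
Fri: 7:53 AM–3:35 PM = 7 h 42 min; less 15 min break → 7 h 27 min
Total: 11 h 7 min + 5 h 33 min + 7 h 27 min = 24 h 7 min.

24.12 hours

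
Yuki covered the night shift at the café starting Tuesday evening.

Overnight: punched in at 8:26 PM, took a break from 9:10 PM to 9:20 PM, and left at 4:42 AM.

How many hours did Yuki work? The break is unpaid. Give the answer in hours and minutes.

Overnight: 8:26 PM → midnight = 3 h 34 min; midnight → 4:42 AM = 4 h 42 min; span 8 h 16 min; less 10 min break → 8 h 6 min

8 h 6 min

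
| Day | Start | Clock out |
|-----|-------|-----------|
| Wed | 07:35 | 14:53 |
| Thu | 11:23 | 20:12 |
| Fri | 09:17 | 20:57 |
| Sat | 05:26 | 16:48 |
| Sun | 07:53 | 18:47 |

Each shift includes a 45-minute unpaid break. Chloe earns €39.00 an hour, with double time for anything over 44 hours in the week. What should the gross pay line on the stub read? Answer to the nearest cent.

€1895.40

Wed: 07:35–14:53 = 7 h 18 min; less 45 min break → 6 h 33 min
Thu: 11:23–20:12 = 8 h 49 min; less 45 min break → 8 h 4 min
Fri: 09:17–20:57 = 11 h 40 min; less 45 min break → 10 h 55 min
Sat: 05:26–16:48 = 11 h 22 min; less 45 min break → 10 h 37 min
Sun: 07:53–18:47 = 10 h 54 min; less 45 min break → 10 h 9 min
Total worked: 46 h 18 min = 2778 min.
Regular 44 h 0 min = 2640 min at €39.00/h; overtime 2 h 18 min = 138 min at €78.00/h.
Pay = (2640 × €39.00 + 138 × €78.00) ÷ 60 = €1895.40.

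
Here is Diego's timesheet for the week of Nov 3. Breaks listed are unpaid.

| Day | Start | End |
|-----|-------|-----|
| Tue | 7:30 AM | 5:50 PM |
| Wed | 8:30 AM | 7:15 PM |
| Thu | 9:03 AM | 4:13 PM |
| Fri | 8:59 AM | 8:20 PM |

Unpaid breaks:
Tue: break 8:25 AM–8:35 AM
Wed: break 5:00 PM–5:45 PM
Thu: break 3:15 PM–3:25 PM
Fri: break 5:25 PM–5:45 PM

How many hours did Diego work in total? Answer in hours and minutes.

38 h 11 min

Tue: 7:30 AM–5:50 PM = 10 h 20 min; less 10 min break → 10 h 10 min
Wed: 8:30 AM–7:15 PM = 10 h 45 min; less 45 min break → 10 h 0 min
Thu: 9:03 AM–4:13 PM = 7 h 10 min; less 10 min break → 7 h 0 min
Fri: 8:59 AM–8:20 PM = 11 h 21 min; less 20 min break → 11 h 1 min
Total: 10 h 10 min + 10 h 0 min + 7 h 0 min + 11 h 1 min = 38 h 11 min.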